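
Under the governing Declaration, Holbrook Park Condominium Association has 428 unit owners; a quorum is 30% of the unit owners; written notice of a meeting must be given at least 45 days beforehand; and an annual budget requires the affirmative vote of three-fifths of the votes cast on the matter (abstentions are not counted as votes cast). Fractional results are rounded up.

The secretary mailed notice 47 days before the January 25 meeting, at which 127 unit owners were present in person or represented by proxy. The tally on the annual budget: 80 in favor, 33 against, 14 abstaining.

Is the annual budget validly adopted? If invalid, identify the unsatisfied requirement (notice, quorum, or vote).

Invalid — quorum requirement not satisfied.

Notice: 47 days given; 45 required. Satisfied.
Quorum: 30% of 428 = 128.40, rounded up to 129; 127 present. Not satisfied.
Vote: requires three-fifths of the votes cast (127 − 14 abstaining = 113); 3/5 of 113 = 67.80, rounded up to 68, so 68 needed; 80 in favor. Satisfied.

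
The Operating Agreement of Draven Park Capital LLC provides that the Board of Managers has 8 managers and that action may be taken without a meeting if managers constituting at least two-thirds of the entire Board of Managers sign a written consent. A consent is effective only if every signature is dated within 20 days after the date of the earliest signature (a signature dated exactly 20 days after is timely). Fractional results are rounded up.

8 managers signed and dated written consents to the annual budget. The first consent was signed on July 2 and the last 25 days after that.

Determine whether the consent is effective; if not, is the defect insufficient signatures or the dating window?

Signatures required: at least two-thirds of 8 — 2/3 of 8 = 5.33, rounded up to 6, so 6 needed; 8 signed. Sufficient.
Dating window: the latest signature is 25 days after the earliest; the limit is 20 days. Outside the window.

Not effective — dating-window requirement not satisfied.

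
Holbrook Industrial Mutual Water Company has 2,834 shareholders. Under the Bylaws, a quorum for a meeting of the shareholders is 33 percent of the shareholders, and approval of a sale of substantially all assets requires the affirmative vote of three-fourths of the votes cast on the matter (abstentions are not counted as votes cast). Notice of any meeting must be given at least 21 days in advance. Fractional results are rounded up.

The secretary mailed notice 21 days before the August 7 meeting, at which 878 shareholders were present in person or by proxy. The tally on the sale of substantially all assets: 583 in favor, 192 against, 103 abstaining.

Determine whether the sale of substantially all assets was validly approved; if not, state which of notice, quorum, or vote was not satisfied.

Invalid — quorum requirement not satisfied.

Notice: 21 days given; 21 required. Satisfied.
Quorum: 33% of 2,834 = 935.22, rounded up to 936; 878 present. Not satisfied.
Vote: requires three-fourths of the votes cast (878 − 103 abstaining = 775); 3/4 of 775 = 581.25, rounded up to 582, so 582 needed; 583 in favor. Satisfied.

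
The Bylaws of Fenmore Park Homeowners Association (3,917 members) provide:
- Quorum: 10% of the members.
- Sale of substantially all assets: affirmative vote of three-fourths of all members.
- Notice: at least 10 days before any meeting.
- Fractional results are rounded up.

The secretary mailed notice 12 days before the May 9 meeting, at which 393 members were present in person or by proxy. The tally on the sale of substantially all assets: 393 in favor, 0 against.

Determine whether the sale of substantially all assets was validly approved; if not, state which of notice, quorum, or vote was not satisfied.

Invalid — vote requirement not satisfied.

Notice: 12 days given; 10 required. Satisfied.
Quorum: 10% of 3,917 = 391.70, rounded up to 392; 393 present. Satisfied.
Vote: requires three-fourths of all members (3,917); 3/4 of 3917 = 2937.75, rounded up to 2938, so 2,938 needed; 393 in favor. Not satisfied.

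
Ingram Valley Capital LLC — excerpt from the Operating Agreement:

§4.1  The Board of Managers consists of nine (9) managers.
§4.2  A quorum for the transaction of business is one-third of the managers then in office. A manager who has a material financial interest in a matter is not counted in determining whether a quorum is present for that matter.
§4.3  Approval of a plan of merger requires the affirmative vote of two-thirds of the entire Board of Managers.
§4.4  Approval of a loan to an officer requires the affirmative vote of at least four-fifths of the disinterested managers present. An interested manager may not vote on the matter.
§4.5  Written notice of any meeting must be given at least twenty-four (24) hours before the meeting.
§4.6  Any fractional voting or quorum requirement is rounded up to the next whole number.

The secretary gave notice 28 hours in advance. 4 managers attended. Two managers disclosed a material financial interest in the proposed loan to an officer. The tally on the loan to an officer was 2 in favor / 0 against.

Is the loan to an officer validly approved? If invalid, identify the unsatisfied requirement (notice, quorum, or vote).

Notice: 28 hours given; 24 required (28 ≥ 24). Satisfied.
Quorum: 4 present, but the 2 interested managers do not count, leaving 2. Quorum is 3. Not satisfied.
Vote: the loan to an officer requires four-fifths of the disinterested managers present (4 − 2 = 2). 4/5 of 2 = 1.60, rounded up to 2, so 2 affirmative votes are needed; 2 voted in favor. Satisfied. (Moot — without a quorum no business can be validly transacted.)

Invalid — quorum requirement not satisfied.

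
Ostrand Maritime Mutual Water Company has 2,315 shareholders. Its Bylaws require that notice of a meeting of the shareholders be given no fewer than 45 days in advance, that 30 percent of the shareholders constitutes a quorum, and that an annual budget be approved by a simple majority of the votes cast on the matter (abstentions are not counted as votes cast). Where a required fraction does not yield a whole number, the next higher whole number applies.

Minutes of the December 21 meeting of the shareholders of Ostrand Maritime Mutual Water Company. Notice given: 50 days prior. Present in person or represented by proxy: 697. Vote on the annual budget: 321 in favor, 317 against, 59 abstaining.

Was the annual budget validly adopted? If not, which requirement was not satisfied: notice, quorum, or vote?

Valid — all requirements satisfied.

Notice: 50 days given; 45 required. Satisfied.
Quorum: 30% of 2,315 = 694.50, rounded up to 695; 697 present. Satisfied.
Vote: requires a majority of the votes cast (697 − 59 abstaining = 638); a majority of 638 is 320, so 320 needed; 321 in favor. Satisfied.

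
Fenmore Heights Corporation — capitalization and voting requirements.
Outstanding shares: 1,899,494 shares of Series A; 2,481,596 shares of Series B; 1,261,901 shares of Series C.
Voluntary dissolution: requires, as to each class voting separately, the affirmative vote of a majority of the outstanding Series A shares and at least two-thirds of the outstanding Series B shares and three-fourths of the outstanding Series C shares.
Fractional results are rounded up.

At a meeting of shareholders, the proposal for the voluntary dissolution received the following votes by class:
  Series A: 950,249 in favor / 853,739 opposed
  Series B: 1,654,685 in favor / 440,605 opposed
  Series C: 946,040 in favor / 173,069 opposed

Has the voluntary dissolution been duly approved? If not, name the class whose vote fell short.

Series A: a majority of 1899494 is 949748; 949,748 required, 950,249 in favor — approved.
Series B: 2/3 of 2481596 = 1654397.33, rounded up to 1654398; 1,654,398 required, 1,654,685 in favor — approved.
Series C: 3/4 of 1261901 = 946425.75, rounded up to 946426; 946,426 required, 946,040 in favor — not approved.

Not approved — the Series C shares did not give the required vote.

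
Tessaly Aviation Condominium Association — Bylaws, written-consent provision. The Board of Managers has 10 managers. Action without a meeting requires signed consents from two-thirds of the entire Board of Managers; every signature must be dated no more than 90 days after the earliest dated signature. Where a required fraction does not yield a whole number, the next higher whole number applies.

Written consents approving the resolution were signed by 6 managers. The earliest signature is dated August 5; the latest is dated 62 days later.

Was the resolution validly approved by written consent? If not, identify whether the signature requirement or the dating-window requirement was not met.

Not effective — insufficient signatures.

Signatures required: two-thirds of 10 — 2/3 of 10 = 6.67, rounded up to 7, so 7 needed; 6 signed. Insufficient.
Dating window: the latest signature is 62 days after the earliest; the limit is 90 days. Within the window.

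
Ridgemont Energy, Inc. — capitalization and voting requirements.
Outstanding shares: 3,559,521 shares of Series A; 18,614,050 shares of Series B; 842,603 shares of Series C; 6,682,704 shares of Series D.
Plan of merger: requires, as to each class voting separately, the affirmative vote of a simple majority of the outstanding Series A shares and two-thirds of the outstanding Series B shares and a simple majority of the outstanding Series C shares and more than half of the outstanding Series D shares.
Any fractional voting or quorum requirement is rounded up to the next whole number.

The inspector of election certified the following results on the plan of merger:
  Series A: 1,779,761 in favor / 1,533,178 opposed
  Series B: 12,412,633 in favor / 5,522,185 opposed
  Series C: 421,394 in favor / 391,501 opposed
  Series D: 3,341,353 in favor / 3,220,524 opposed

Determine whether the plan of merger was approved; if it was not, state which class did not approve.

Approved — every class gave the required vote.

Series A: a majority of 3559521 is 1779761; 1,779,761 required, 1,779,761 in favor — approved.
Series B: 2/3 of 18614050 = 12409366.67, rounded up to 12409367; 12,409,367 required, 12,412,633 in favor — approved.
Series C: a majority of 842603 is 421302; 421,302 required, 421,394 in favor — approved.
Series D: a majority of 6682704 is 3341353; 3,341,353 required, 3,341,353 in favor — approved.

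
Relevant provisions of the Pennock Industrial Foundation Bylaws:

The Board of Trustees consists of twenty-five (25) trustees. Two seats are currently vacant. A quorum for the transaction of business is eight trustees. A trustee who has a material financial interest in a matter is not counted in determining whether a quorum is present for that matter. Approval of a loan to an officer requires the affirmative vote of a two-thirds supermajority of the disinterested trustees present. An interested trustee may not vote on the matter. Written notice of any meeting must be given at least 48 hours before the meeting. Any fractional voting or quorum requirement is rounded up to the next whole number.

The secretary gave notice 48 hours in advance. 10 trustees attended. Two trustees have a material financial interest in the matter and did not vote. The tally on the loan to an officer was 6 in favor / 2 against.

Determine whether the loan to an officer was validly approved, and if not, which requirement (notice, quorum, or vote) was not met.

Valid — all requirements satisfied.

Notice: 48 hours given; 48 required (48 ≥ 48). Satisfied.
Quorum: 10 present, but the 2 interested trustees do not count, leaving 8. Quorum is 8. Satisfied.
Vote: the loan to an officer requires two-thirds of the disinterested trustees present (10 − 2 = 8). 2/3 of 8 = 5.33, rounded up to 6, so 6 affirmative votes are needed; 6 voted in favor. Satisfied.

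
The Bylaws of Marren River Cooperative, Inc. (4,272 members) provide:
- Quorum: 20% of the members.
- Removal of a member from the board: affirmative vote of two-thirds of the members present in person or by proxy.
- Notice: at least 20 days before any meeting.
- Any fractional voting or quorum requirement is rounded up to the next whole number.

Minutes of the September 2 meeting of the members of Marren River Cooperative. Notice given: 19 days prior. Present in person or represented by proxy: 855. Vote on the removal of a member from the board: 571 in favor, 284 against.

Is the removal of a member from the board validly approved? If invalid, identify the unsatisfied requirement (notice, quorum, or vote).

Notice: 19 days given; 20 required. Not satisfied.
Quorum: 20% of 4,272 = 854.40, rounded up to 855; 855 present. Satisfied.
Vote: requires two-thirds of those present (855); 2/3 of 855 = 570, so 570 needed; 571 in favor. Satisfied.

Invalid — notice requirement not satisfied.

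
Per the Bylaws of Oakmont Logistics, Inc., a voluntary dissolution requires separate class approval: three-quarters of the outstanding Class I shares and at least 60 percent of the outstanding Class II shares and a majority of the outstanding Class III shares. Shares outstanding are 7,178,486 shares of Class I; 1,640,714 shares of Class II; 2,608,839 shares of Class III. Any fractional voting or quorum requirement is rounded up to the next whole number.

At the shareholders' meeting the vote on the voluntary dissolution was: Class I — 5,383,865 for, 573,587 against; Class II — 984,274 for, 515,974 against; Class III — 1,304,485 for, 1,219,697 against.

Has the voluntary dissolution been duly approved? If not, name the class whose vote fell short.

Not approved — the Class II shares did not give the required vote.

Class I: 3/4 of 7178486 = 5383864.50, rounded up to 5383865; 5,383,865 required, 5,383,865 in favor — approved.
Class II: 3/5 of 1640714 = 984428.40, rounded up to 984429; 984,429 required, 984,274 in favor — not approved.
Class III: a majority of 2608839 is 1304420; 1,304,420 required, 1,304,485 in favor — approved.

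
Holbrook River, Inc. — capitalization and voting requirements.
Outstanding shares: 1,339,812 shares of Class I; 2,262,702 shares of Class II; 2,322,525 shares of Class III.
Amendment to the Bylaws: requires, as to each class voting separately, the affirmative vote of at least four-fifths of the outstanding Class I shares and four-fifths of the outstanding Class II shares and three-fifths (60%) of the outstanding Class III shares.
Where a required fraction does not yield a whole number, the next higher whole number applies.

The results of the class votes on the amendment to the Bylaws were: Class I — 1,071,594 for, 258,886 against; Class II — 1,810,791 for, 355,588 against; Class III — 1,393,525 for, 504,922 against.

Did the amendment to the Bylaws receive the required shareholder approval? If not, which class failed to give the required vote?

Class I: 4/5 of 1339812 = 1071849.60, rounded up to 1071850; 1,071,850 required, 1,071,594 in favor — not approved.
Class II: 4/5 of 2262702 = 1810161.60, rounded up to 1810162; 1,810,162 required, 1,810,791 in favor — approved.
Class III: 3/5 of 2322525 = 1393515; 1,393,515 required, 1,393,525 in favor — approved.

Not approved — the Class I shares did not give the required vote.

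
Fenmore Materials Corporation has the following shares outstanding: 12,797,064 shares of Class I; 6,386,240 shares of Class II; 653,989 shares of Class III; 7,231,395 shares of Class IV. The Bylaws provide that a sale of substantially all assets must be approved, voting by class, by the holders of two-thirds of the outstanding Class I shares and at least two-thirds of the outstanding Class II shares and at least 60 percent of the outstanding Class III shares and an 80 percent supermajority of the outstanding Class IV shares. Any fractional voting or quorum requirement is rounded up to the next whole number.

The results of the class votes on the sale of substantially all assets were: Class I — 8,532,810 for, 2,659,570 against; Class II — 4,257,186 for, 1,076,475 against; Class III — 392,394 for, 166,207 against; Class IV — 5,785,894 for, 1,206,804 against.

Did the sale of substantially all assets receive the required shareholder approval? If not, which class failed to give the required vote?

Class I: 2/3 of 12797064 = 8531376; 8,531,376 required, 8,532,810 in favor — approved.
Class II: 2/3 of 6386240 = 4257493.33, rounded up to 4257494; 4,257,494 required, 4,257,186 in favor — not approved.
Class III: 3/5 of 653989 = 392393.40, rounded up to 392394; 392,394 required, 392,394 in favor — approved.
Class IV: 4/5 of 7231395 = 5785116; 5,785,116 required, 5,785,894 in favor — approved.

Not approved — the Class II shares did not give the required vote.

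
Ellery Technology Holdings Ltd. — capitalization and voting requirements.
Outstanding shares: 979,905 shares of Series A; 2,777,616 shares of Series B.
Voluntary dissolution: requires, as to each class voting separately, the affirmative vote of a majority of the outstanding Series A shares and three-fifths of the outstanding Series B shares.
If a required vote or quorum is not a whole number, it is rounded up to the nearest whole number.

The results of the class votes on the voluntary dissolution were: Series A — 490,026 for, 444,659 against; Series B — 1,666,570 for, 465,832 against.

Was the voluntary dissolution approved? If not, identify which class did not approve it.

Series A: a majority of 979905 is 489953; 489,953 required, 490,026 in favor — approved.
Series B: 3/5 of 2777616 = 1666569.60, rounded up to 1666570; 1,666,570 required, 1,666,570 in favor — approved.

Approved — every class gave the required vote.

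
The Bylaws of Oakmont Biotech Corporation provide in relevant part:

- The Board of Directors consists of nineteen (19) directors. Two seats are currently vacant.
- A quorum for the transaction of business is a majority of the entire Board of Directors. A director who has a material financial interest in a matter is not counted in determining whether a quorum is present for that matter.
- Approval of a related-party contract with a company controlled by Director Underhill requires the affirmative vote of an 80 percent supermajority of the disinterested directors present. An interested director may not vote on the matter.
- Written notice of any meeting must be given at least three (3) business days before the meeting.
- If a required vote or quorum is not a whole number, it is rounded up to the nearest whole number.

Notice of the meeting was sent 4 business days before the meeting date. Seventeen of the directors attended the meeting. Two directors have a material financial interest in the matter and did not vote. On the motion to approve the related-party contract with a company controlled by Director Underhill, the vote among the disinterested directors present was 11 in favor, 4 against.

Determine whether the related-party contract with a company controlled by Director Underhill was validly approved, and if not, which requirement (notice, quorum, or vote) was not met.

Notice: 4 business days given; 3 required (4 ≥ 3). Satisfied.
Quorum: 17 present, but the 2 interested directors do not count, leaving 15. Quorum is 10. Satisfied.
Vote: the related-party contract with a company controlled by Director Underhill requires four-fifths of the disinterested directors present (17 − 2 = 15). 4/5 of 15 = 12, so 12 affirmative votes are needed; 11 voted in favor. Not satisfied.

Invalid — vote requirement not satisfied.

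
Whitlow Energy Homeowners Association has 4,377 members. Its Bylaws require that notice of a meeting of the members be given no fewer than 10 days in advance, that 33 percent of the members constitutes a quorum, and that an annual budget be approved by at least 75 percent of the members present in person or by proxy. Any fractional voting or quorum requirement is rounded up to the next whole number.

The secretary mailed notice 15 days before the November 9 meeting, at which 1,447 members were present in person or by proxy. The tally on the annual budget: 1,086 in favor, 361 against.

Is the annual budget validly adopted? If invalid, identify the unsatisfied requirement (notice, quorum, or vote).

Notice: 15 days given; 10 required. Satisfied.
Quorum: 33% of 4,377 = 1,444.41, rounded up to 1,445; 1,447 present. Satisfied.
Vote: requires three-fourths of those present (1,447); 3/4 of 1447 = 1085.25, rounded up to 1086, so 1,086 needed; 1,086 in favor. Satisfied.

Valid — all requirements satisfied.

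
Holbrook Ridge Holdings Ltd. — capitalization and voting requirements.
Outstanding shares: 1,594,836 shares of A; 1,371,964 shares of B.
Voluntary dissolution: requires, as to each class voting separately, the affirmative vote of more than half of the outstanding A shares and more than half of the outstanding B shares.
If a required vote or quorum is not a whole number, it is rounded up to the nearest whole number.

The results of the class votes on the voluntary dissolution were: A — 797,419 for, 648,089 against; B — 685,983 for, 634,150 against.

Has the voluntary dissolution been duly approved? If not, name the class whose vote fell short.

A: a majority of 1594836 is 797419; 797,419 required, 797,419 in favor — approved.
B: a majority of 1371964 is 685983; 685,983 required, 685,983 in favor — approved.

Approved — every class gave the required vote.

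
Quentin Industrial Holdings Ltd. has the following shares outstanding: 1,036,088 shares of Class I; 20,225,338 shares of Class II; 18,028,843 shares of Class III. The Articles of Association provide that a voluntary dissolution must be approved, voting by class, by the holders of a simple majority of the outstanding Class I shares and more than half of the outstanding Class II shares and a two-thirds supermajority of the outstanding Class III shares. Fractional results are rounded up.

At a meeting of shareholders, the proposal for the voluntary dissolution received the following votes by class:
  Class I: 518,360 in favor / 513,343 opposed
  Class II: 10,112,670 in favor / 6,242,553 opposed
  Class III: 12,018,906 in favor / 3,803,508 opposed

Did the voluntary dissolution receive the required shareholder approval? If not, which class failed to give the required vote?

Not approved — the Class III shares did not give the required vote.

Class I: a majority of 1036088 is 518045; 518,045 required, 518,360 in favor — approved.
Class II: a majority of 20225338 is 10112670; 10,112,670 required, 10,112,670 in favor — approved.
Class III: 2/3 of 18028843 = 12019228.67, rounded up to 12019229; 12,019,229 required, 12,018,906 in favor — not approved.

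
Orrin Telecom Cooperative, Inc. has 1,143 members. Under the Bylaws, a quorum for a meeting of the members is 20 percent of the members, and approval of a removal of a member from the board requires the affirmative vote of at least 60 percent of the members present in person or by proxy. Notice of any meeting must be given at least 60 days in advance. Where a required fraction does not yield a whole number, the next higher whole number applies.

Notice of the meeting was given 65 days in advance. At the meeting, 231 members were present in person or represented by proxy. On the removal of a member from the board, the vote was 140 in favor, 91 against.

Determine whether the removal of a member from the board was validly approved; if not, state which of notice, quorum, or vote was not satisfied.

Notice: 65 days given; 60 required. Satisfied.
Quorum: 20% of 1,143 = 228.60, rounded up to 229; 231 present. Satisfied.
Vote: requires three-fifths of those present (231); 3/5 of 231 = 138.60, rounded up to 139, so 139 needed; 140 in favor. Satisfied.

Valid — all requirements satisfied.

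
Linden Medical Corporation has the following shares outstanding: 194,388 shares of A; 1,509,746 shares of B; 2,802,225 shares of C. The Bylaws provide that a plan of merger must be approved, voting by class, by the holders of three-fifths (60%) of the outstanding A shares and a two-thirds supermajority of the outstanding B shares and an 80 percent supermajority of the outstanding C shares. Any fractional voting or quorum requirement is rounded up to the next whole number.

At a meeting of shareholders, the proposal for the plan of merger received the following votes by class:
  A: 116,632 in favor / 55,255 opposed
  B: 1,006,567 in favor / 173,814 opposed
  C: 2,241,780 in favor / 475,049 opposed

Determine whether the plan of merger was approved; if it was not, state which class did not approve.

Not approved — the A shares did not give the required vote.

A: 3/5 of 194388 = 116632.80, rounded up to 116633; 116,633 required, 116,632 in favor — not approved.
B: 2/3 of 1509746 = 1006497.33, rounded up to 1006498; 1,006,498 required, 1,006,567 in favor — approved.
C: 4/5 of 2802225 = 2241780; 2,241,780 required, 2,241,780 in favor — approved.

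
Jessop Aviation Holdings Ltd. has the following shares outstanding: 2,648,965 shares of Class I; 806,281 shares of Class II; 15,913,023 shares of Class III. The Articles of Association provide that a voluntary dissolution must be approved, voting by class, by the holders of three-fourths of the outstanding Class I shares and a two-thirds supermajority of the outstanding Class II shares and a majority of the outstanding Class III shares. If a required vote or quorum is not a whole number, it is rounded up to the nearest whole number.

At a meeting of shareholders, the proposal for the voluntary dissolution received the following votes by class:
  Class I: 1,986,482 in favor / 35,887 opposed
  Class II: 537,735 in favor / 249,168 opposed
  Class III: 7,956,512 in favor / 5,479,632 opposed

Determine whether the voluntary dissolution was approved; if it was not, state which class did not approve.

Class I: 3/4 of 2648965 = 1986723.75, rounded up to 1986724; 1,986,724 required, 1,986,482 in favor — not approved.
Class II: 2/3 of 806281 = 537520.67, rounded up to 537521; 537,521 required, 537,735 in favor — approved.
Class III: a majority of 15913023 is 7956512; 7,956,512 required, 7,956,512 in favor — approved.

Not approved — the Class I shares did not give the required vote.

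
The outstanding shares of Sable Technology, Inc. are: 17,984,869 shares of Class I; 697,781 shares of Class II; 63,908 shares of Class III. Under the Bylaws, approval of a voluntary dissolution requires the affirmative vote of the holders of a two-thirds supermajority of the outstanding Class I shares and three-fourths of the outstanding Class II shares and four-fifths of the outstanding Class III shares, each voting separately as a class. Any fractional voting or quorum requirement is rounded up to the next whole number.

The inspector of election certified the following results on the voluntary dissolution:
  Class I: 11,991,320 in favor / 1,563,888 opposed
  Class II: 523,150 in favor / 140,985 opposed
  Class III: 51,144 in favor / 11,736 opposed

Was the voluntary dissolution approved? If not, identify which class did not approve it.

Class I: 2/3 of 17984869 = 11989912.67, rounded up to 11989913; 11,989,913 required, 11,991,320 in favor — approved.
Class II: 3/4 of 697781 = 523335.75, rounded up to 523336; 523,336 required, 523,150 in favor — not approved.
Class III: 4/5 of 63908 = 51126.40, rounded up to 51127; 51,127 required, 51,144 in favor — approved.

Not approved — the Class II shares did not give the required vote.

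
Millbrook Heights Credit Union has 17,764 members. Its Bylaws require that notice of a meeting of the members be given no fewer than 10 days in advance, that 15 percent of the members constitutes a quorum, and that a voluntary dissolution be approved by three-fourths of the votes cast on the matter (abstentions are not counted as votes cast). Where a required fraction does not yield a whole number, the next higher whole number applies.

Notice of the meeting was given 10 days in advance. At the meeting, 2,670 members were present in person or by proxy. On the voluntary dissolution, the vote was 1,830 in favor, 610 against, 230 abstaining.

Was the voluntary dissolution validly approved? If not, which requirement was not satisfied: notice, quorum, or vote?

Valid — all requirements satisfied.

Notice: 10 days given; 10 required. Satisfied.
Quorum: 15% of 17,764 = 2,664.60, rounded up to 2,665; 2,670 present. Satisfied.
Vote: requires three-fourths of the votes cast (2,670 − 230 abstaining = 2,440); 3/4 of 2440 = 1830, so 1,830 needed; 1,830 in favor. Satisfied.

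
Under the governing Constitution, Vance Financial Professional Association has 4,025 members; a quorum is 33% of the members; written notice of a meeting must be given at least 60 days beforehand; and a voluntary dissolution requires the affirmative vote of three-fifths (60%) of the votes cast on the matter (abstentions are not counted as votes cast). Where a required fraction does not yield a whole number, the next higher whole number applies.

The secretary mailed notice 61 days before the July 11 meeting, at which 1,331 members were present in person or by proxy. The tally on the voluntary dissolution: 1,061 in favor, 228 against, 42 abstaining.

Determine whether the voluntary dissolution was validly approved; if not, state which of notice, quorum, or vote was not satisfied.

Valid — all requirements satisfied.

Notice: 61 days given; 60 required. Satisfied.
Quorum: 33% of 4,025 = 1,328.25, rounded up to 1,329; 1,331 present. Satisfied.
Vote: requires three-fifths of the votes cast (1,331 − 42 abstaining = 1,289); 3/5 of 1289 = 773.40, rounded up to 774, so 774 needed; 1,061 in favor. Satisfied.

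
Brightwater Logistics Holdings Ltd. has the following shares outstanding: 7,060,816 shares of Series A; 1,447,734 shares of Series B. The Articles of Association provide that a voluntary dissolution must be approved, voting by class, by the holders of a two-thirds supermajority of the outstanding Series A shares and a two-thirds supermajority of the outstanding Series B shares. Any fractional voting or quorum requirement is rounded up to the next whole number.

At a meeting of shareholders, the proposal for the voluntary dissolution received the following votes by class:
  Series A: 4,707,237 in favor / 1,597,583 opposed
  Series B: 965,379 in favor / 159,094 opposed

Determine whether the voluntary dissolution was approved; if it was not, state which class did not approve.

Approved — every class gave the required vote.

Series A: 2/3 of 7060816 = 4707210.67, rounded up to 4707211; 4,707,211 required, 4,707,237 in favor — approved.
Series B: 2/3 of 1447734 = 965156; 965,156 required, 965,379 in favor — approved.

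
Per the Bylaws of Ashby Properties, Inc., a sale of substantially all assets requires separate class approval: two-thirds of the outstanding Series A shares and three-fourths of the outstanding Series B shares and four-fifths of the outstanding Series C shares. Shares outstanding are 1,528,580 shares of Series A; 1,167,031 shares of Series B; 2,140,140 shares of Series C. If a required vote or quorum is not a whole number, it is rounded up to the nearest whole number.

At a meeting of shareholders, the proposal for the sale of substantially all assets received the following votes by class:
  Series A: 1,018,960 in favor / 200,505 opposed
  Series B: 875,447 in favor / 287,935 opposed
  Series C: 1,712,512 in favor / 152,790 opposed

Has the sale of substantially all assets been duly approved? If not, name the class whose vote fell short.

Not approved — the Series A shares did not give the required vote.

Series A: 2/3 of 1528580 = 1019053.33, rounded up to 1019054; 1,019,054 required, 1,018,960 in favor — not approved.
Series B: 3/4 of 1167031 = 875273.25, rounded up to 875274; 875,274 required, 875,447 in favor — approved.
Series C: 4/5 of 2140140 = 1712112; 1,712,112 required, 1,712,512 in favor — approved.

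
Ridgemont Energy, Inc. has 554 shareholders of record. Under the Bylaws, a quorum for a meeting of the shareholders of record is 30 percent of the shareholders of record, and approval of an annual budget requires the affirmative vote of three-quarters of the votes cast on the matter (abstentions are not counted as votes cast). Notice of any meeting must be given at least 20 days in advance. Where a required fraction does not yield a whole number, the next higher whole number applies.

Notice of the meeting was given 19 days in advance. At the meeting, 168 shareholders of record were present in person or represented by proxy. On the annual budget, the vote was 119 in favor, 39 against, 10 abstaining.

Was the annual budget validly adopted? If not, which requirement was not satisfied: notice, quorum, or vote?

Invalid — notice requirement not satisfied.

Notice: 19 days given; 20 required. Not satisfied.
Quorum: 30% of 554 = 166.20, rounded up to 167; 168 present. Satisfied.
Vote: requires three-fourths of the votes cast (168 − 10 abstaining = 158); 3/4 of 158 = 118.50, rounded up to 119, so 119 needed; 119 in favor. Satisfied.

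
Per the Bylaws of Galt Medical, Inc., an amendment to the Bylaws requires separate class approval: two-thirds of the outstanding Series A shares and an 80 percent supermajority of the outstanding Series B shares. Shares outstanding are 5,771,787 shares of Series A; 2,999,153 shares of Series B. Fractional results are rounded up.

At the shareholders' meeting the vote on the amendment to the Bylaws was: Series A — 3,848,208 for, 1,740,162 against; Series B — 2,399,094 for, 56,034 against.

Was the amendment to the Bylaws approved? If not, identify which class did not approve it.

Not approved — the Series B shares did not give the required vote.

Series A: 2/3 of 5771787 = 3847858; 3,847,858 required, 3,848,208 in favor — approved.
Series B: 4/5 of 2999153 = 2399322.40, rounded up to 2399323; 2,399,323 required, 2,399,094 in favor — not approved.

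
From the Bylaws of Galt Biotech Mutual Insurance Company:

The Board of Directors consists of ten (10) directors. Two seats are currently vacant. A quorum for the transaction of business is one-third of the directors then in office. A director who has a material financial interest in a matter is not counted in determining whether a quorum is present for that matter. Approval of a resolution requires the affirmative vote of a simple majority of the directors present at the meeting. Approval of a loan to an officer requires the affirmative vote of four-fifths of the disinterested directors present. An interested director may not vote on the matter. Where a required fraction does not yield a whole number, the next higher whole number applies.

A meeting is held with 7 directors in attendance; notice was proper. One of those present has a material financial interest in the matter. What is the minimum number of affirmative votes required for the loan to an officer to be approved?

The loan to an officer requires four-fifths of the disinterested directors present (7 − 1 = 6).
4/5 of 6 = 4.80, rounded up to 5.

5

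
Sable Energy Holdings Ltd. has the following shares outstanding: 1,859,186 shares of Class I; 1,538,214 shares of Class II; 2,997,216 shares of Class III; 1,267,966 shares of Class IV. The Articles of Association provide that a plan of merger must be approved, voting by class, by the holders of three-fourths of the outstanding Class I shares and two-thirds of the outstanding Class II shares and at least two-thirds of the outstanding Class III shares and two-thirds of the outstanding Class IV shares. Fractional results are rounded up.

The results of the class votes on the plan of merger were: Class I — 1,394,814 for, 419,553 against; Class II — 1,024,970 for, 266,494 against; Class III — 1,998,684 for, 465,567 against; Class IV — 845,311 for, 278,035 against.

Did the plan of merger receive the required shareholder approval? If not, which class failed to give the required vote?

Class I: 3/4 of 1859186 = 1394389.50, rounded up to 1394390; 1,394,390 required, 1,394,814 in favor — approved.
Class II: 2/3 of 1538214 = 1025476; 1,025,476 required, 1,024,970 in favor — not approved.
Class III: 2/3 of 2997216 = 1998144; 1,998,144 required, 1,998,684 in favor — approved.
Class IV: 2/3 of 1267966 = 845310.67, rounded up to 845311; 845,311 required, 845,311 in favor — approved.

Not approved — the Class II shares did not give the required vote.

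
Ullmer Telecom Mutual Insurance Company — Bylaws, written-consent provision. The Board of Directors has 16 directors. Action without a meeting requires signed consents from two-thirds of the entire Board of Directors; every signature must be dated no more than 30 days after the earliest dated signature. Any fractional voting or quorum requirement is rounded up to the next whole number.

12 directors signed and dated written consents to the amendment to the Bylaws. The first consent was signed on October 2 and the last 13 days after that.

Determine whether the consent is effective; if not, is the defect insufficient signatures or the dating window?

Effective — both the signature and dating-window requirements are satisfied.

Signatures required: two-thirds of 16 — 2/3 of 16 = 10.67, rounded up to 11, so 11 needed; 12 signed. Sufficient.
Dating window: the latest signature is 13 days after the earliest; the limit is 30 days. Within the window.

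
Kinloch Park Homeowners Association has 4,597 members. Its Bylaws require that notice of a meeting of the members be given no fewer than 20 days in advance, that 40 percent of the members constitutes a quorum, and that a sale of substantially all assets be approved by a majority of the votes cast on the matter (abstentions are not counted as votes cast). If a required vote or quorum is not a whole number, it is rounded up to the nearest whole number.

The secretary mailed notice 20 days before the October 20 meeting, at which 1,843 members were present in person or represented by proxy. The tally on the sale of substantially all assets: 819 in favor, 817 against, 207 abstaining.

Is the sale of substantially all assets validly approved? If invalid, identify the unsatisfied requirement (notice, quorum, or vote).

Valid — all requirements satisfied.

Notice: 20 days given; 20 required. Satisfied.
Quorum: 40% of 4,597 = 1,838.80, rounded up to 1,839; 1,843 present. Satisfied.
Vote: requires a majority of the votes cast (1,843 − 207 abstaining = 1,636); a majority of 1636 is 819, so 819 needed; 819 in favor. Satisfied.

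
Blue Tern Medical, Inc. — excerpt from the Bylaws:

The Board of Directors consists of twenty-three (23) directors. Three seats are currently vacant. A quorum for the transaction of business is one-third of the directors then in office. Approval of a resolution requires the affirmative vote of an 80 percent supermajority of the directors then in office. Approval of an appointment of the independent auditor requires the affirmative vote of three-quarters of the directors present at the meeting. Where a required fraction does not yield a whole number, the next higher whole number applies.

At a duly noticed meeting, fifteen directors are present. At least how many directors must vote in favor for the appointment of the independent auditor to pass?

12

The appointment of the independent auditor requires three-fourths of the directors present (15).
3/4 of 15 = 11.25, rounded up to 12.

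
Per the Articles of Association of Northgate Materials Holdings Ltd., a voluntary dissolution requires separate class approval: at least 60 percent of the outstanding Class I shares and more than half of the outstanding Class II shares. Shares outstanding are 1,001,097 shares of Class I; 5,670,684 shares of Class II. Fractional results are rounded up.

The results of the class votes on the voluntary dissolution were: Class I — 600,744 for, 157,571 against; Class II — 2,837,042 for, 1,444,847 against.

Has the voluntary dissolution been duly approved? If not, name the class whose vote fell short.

Class I: 3/5 of 1001097 = 600658.20, rounded up to 600659; 600,659 required, 600,744 in favor — approved.
Class II: a majority of 5670684 is 2835343; 2,835,343 required, 2,837,042 in favor — approved.

Approved — every class gave the required vote.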